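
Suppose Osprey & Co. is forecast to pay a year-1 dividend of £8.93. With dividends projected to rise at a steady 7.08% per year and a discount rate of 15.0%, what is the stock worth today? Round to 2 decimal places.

£112.75

Gordon growth model: P₀ = D₁/(r − g), with D₁ = 8.93 given directly.
P₀ = 8.9300 / (0.15 − 0.0708) = 8.9300 / 0.0792 = 112.7525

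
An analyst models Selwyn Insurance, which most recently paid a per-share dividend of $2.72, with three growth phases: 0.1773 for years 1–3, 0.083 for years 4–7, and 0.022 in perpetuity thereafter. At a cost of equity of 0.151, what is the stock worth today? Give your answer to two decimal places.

Three-stage DDM. Project D₁…D_7; terminal Gordon value at t=7 with g = 0.022; discount at r = 0.151.
D_1 = 3.2023
D_2 = 3.7700
D_3 = 4.4384
D_4 = 4.8068
D_5 = 5.2058
D_6 = 5.6379
D_7 = 6.1058
TV_7 = 6.2402/(0.151−0.022) = 48.3733
P₀ = Σ Dₜ/(1+r)ᵗ + TV_7/(1+r)^7 = 36.6356

$36.64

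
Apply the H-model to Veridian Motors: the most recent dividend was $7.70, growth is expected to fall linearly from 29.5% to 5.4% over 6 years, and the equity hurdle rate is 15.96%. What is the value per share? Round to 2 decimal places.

H-model: P₀ = D₀[(1+g_L) + H(g_S−g_L)]/(r−g_L), with H = 6/2 = 3.
P₀ = 7.70 × [(1+0.054) + 3×(0.295−0.054)] / (0.1596−0.054)
   = 7.70 × 1.7770 / 0.1056 = 129.5729

$129.57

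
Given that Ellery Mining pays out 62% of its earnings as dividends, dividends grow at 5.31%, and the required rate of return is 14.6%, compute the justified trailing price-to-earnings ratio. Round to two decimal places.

Justified trailing P/E = b(1+g)/(r−g) = 0.62×(1+0.0531)/(0.146−0.0531) = 7.0282

7.03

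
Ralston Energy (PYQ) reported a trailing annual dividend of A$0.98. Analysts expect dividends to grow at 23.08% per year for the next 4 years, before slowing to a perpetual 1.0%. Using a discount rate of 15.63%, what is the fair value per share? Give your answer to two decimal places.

Two-stage DDM. Project D₁…D_4 at 0.2308, terminal growth 0.01, discount at r = 0.1563.
D_1 = 1.2062
D_2 = 1.4846
D_3 = 1.8272
D_4 = 2.2489
Terminal value at t=4: TV = D_5/(r−g) = 2.2714/(0.1563−0.01) = 15.5258
P₀ = 1.2062/(1+0.1563)^1 + 1.4846/(1+0.1563)^2 + 1.8272/(1+0.1563)^3 + 2.2489/(1+0.1563)^4 + 15.5258/(1+0.1563)^4 = 13.2784

A$13.28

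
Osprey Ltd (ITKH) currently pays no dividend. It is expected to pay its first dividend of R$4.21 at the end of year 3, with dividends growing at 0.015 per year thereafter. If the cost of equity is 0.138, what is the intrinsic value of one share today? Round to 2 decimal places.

R$26.43

Deferred-dividend DDM. At t=2 the remaining stream is a growing perpetuity with first payment D_3 = 4.21.
V_2 = D_3/(r−g) = 4.21/(0.138−0.015) = 34.2276
P₀ = V_2/(1+r)^2 = 34.2276/(1+0.138)^2 = 26.4297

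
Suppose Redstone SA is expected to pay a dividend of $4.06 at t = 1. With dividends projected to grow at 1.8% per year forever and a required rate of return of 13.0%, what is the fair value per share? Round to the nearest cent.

$36.25

Gordon growth model: P₀ = D₁/(r − g), with D₁ = 4.06 given directly.
P₀ = 4.0600 / (0.13 − 0.018) = 4.0600 / 0.112 = 36.2500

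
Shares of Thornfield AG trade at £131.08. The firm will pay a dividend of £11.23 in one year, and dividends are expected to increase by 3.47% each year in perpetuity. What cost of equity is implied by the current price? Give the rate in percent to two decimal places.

Rearranging the constant-growth DDM: r = D₁/P₀ + g.
r = 11.2300 / 131.08 + 0.0347 = 0.08567 + 0.0347 = 0.12037

12.04%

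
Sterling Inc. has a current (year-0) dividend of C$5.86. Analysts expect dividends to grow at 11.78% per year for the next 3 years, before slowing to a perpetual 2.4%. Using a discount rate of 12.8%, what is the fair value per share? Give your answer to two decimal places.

Two-stage DDM. Project D₁…D_3 at 0.1178, terminal growth 0.024, discount at r = 0.128.
D_1 = 6.5503
D_2 = 7.3219
D_3 = 8.1845
Terminal value at t=3: TV = D_4/(r−g) = 8.3809/(0.128−0.024) = 80.5854
P₀ = 6.5503/(1+0.128)^1 + 7.3219/(1+0.128)^2 + 8.1845/(1+0.128)^3 + 80.5854/(1+0.128)^3 = 73.4113

C$73.41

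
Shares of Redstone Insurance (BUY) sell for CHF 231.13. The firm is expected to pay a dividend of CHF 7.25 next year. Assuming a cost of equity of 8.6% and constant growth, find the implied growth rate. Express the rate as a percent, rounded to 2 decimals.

From P₀ = D₁/(r − g), the implied growth is g = r − D₁/P₀.
g = 0.086 − 7.25/231.13 = 0.086 − 0.03137 = 0.05463

5.46%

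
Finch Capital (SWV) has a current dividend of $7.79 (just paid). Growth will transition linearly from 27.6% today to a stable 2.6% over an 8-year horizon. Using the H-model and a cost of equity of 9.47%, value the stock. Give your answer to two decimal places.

H-model: P₀ = D₀[(1+g_L) + H(g_S−g_L)]/(r−g_L), with H = 8/2 = 4.
P₀ = 7.79 × [(1+0.026) + 4×(0.276−0.026)] / (0.0947−0.026)
   = 7.79 × 2.0260 / 0.0687 = 229.7313

$229.73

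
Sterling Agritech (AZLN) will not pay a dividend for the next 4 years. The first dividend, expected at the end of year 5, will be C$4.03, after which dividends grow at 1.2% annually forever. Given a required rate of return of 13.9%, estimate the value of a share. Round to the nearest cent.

C$18.85

Deferred-dividend DDM. At t=4 the remaining stream is a growing perpetuity with first payment D_5 = 4.03.
V_4 = D_5/(r−g) = 4.03/(0.139−0.012) = 31.7323
P₀ = V_4/(1+r)^4 = 31.7323/(1+0.139)^4 = 18.8541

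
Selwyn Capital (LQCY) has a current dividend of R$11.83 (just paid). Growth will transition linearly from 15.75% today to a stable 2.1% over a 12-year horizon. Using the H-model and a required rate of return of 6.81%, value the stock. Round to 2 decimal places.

H-model: P₀ = D₀[(1+g_L) + H(g_S−g_L)]/(r−g_L), with H = 12/2 = 6.
P₀ = 11.83 × [(1+0.021) + 6×(0.1575−0.021)] / (0.0681−0.021)
   = 11.83 × 1.8400 / 0.0471 = 462.1486

R$462.15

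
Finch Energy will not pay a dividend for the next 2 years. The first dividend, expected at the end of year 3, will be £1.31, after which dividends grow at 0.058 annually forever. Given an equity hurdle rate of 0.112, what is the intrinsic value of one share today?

Deferred-dividend DDM. At t=2 the remaining stream is a growing perpetuity with first payment D_3 = 1.31.
V_2 = D_3/(r−g) = 1.31/(0.112−0.058) = 24.2593
P₀ = V_2/(1+r)^2 = 24.2593/(1+0.112)^2 = 19.6186

£19.62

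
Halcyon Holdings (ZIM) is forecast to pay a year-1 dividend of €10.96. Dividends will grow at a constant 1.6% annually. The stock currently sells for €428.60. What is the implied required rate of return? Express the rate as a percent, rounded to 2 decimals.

4.16%

Rearranging the constant-growth DDM: r = D₁/P₀ + g.
r = 10.9600 / 428.60 + 0.016 = 0.02557 + 0.016 = 0.04157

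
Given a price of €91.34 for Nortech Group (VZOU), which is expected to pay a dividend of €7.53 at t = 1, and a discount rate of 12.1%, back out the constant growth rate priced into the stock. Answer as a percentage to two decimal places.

3.86%

From P₀ = D₁/(r − g), the implied growth is g = r − D₁/P₀.
g = 0.121 − 7.53/91.34 = 0.121 − 0.08244 = 0.03856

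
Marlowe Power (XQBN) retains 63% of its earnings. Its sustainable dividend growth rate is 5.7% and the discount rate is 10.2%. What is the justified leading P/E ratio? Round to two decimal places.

8.22

Payout ratio b = 1 − 0.63 = 0.37.
Justified leading P/E = b/(r−g) = 0.37/(0.102−0.057) = 8.2222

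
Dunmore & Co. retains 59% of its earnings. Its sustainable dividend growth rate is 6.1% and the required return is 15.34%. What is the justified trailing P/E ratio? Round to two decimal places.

Payout ratio b = 1 − 0.59 = 0.41.
Justified trailing P/E = b(1+g)/(r−g) = 0.41×(1+0.061)/(0.1534−0.061) = 4.7079

4.71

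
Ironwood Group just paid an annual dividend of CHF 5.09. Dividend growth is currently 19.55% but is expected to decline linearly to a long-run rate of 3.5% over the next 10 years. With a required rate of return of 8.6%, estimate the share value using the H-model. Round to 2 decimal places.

CHF 183.39

H-model: P₀ = D₀[(1+g_L) + H(g_S−g_L)]/(r−g_L), with H = 10/2 = 5.
P₀ = 5.09 × [(1+0.035) + 5×(0.1955−0.035)] / (0.086−0.035)
   = 5.09 × 1.8375 / 0.051 = 183.3897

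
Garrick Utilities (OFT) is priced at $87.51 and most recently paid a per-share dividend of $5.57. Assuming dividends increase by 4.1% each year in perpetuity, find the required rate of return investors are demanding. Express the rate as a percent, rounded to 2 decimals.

10.73%

Rearranging the constant-growth DDM: r = D₁/P₀ + g.
D₁ = 5.57 × (1 + 0.041) = 5.7984.
r = 5.7984 / 87.51 + 0.041 = 0.06626 + 0.041 = 0.10726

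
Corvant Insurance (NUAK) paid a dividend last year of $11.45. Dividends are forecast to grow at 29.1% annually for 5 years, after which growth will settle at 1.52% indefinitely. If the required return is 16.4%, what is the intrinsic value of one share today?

Two-stage DDM. Project D₁…D_5 at 0.291, terminal growth 0.0152, discount at r = 0.164.
D_1 = 14.7819
D_2 = 19.0835
D_3 = 24.6368
D_4 = 31.8061
D_5 = 41.0617
Terminal value at t=5: TV = D_6/(r−g) = 41.6858/(0.164−0.0152) = 280.1466
P₀ = 14.7819/(1+0.164)^1 + 19.0835/(1+0.164)^2 + 24.6368/(1+0.164)^3 + 31.8061/(1+0.164)^4 + 41.0617/(1+0.164)^5 + 280.1466/(1+0.164)^5 = 210.0535

$210.05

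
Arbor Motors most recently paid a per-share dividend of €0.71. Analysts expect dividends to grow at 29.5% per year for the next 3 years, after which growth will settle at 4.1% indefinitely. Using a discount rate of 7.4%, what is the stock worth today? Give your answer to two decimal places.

Two-stage DDM. Project D₁…D_3 at 0.295, terminal growth 0.041, discount at r = 0.074.
D_1 = 0.9194
D_2 = 1.1907
D_3 = 1.5419
Terminal value at t=3: TV = D_4/(r−g) = 1.6052/(0.074−0.041) = 48.6412
P₀ = 0.9194/(1+0.074)^1 + 1.1907/(1+0.074)^2 + 1.5419/(1+0.074)^3 + 48.6412/(1+0.074)^3 = 42.3968

€42.40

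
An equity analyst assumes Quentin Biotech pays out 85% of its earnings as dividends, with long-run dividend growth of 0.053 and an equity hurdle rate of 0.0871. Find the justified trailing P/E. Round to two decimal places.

Justified trailing P/E = b(1+g)/(r−g) = 0.85×(1+0.053)/(0.0871−0.053) = 26.2478

26.25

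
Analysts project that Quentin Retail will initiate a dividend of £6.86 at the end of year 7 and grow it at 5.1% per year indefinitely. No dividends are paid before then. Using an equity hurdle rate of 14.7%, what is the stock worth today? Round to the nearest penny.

£31.38

Deferred-dividend DDM. At t=6 the remaining stream is a growing perpetuity with first payment D_7 = 6.86.
V_6 = D_7/(r−g) = 6.86/(0.147−0.051) = 71.4583
P₀ = V_6/(1+r)^6 = 71.4583/(1+0.147)^6 = 31.3814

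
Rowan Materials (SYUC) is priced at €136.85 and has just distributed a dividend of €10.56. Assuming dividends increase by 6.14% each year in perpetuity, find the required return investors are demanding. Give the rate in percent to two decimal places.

Rearranging the constant-growth DDM: r = D₁/P₀ + g.
D₁ = 10.56 × (1 + 0.0614) = 11.2084.
r = 11.2084 / 136.85 + 0.0614 = 0.08190 + 0.0614 = 0.14330

14.33%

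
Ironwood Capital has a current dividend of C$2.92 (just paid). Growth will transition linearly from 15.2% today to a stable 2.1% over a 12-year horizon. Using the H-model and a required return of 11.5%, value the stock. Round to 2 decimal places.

C$56.13

H-model: P₀ = D₀[(1+g_L) + H(g_S−g_L)]/(r−g_L), with H = 12/2 = 6.
P₀ = 2.92 × [(1+0.021) + 6×(0.152−0.021)] / (0.115−0.021)
   = 2.92 × 1.8070 / 0.094 = 56.1323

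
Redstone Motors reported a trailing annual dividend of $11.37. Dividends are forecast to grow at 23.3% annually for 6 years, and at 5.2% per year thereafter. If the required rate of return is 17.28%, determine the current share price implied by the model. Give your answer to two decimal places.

Two-stage DDM. Project D₁…D_6 at 0.233, terminal growth 0.052, discount at r = 0.1728.
D_1 = 14.0192
D_2 = 17.2857
D_3 = 21.3133
D_4 = 26.2792
D_5 = 32.4023
D_6 = 39.9520
Terminal value at t=6: TV = D_7/(r−g) = 42.0295/(0.1728−0.052) = 347.9267
P₀ = 14.0192/(1+0.1728)^1 + 17.2857/(1+0.1728)^2 + 21.3133/(1+0.1728)^3 + 26.2792/(1+0.1728)^4 + 32.4023/(1+0.1728)^5 + 39.9520/(1+0.1728)^6 + 347.9267/(1+0.1728)^6 = 215.2840

$215.28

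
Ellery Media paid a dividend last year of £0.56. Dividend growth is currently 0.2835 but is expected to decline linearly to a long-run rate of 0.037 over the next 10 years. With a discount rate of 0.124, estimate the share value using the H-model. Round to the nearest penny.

H-model: P₀ = D₀[(1+g_L) + H(g_S−g_L)]/(r−g_L), with H = 10/2 = 5.
P₀ = 0.56 × [(1+0.037) + 5×(0.2835−0.037)] / (0.124−0.037)
   = 0.56 × 2.2695 / 0.087 = 14.6083

£14.61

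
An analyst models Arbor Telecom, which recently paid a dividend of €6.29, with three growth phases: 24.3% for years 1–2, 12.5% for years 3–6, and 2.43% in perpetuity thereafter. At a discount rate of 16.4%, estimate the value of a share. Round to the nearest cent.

Three-stage DDM. Project D₁…D_6; terminal Gordon value at t=6 with g = 0.0243; discount at r = 0.164.
D_1 = 7.8185
D_2 = 9.7184
D_3 = 10.9332
D_4 = 12.2998
D_5 = 13.8373
D_6 = 15.5669
TV_6 = 15.9452/(0.164−0.0243) = 114.1389
P₀ = Σ Dₜ/(1+r)ᵗ + TV_6/(1+r)^6 = 86.1465

€86.15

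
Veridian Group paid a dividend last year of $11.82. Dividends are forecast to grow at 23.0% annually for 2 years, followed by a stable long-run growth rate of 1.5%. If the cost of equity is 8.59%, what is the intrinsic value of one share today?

$245.66

Two-stage DDM. Project D₁…D_2 at 0.23, terminal growth 0.015, discount at r = 0.0859.
D_1 = 14.5386
D_2 = 17.8825
Terminal value at t=2: TV = D_3/(r−g) = 18.1507/(0.0859−0.015) = 256.0044
P₀ = 14.5386/(1+0.0859)^1 + 17.8825/(1+0.0859)^2 + 256.0044/(1+0.0859)^2 = 245.6577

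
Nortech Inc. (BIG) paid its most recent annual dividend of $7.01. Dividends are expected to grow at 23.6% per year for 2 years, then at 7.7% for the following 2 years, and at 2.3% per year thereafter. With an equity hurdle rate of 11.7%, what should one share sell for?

$119.44

Three-stage DDM. Project D₁…D_4; terminal Gordon value at t=4 with g = 0.023; discount at r = 0.117.
D_1 = 8.6644
D_2 = 10.7091
D_3 = 11.5338
D_4 = 12.4219
TV_4 = 12.7076/(0.117−0.023) = 135.1868
P₀ = Σ Dₜ/(1+r)ᵗ + TV_4/(1+r)^4 = 119.4356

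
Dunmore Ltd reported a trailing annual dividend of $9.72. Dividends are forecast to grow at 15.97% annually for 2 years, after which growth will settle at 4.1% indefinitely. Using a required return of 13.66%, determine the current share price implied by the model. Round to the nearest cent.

Two-stage DDM. Project D₁…D_2 at 0.1597, terminal growth 0.041, discount at r = 0.1366.
D_1 = 11.2723
D_2 = 13.0725
Terminal value at t=2: TV = D_3/(r−g) = 13.6084/(0.1366−0.041) = 142.3477
P₀ = 11.2723/(1+0.1366)^1 + 13.0725/(1+0.1366)^2 + 142.3477/(1+0.1366)^2 = 130.2249

$130.22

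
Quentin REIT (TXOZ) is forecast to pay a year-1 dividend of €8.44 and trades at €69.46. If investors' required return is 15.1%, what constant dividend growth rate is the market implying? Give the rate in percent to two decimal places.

From P₀ = D₁/(r − g), the implied growth is g = r − D₁/P₀.
g = 0.151 − 8.44/69.46 = 0.151 − 0.12151 = 0.02949

2.95%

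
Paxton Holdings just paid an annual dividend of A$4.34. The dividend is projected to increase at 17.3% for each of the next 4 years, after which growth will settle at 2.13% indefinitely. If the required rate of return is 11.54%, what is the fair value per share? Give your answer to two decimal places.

Two-stage DDM. Project D₁…D_4 at 0.173, terminal growth 0.0213, discount at r = 0.1154.
D_1 = 5.0908
D_2 = 5.9715
D_3 = 7.0046
D_4 = 8.2164
Terminal value at t=4: TV = D_5/(r−g) = 8.3914/(0.1154−0.0213) = 89.1755
P₀ = 5.0908/(1+0.1154)^1 + 5.9715/(1+0.1154)^2 + 7.0046/(1+0.1154)^3 + 8.2164/(1+0.1154)^4 + 89.1755/(1+0.1154)^4 = 77.3333

A$77.33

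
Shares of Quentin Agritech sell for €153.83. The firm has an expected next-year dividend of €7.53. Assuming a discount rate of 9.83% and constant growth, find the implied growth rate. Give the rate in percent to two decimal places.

4.93%

From P₀ = D₁/(r − g), the implied growth is g = r − D₁/P₀.
g = 0.0983 − 7.53/153.83 = 0.0983 − 0.04895 = 0.04935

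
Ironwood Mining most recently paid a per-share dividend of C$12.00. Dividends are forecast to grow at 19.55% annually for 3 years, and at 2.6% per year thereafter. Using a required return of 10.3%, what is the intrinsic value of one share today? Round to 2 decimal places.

C$245.97

Two-stage DDM. Project D₁…D_3 at 0.1955, terminal growth 0.026, discount at r = 0.103.
D_1 = 14.3460
D_2 = 17.1506
D_3 = 20.5036
Terminal value at t=3: TV = D_4/(r−g) = 21.0367/(0.103−0.026) = 273.2037
P₀ = 14.3460/(1+0.103)^1 + 17.1506/(1+0.103)^2 + 20.5036/(1+0.103)^3 + 273.2037/(1+0.103)^3 = 245.9744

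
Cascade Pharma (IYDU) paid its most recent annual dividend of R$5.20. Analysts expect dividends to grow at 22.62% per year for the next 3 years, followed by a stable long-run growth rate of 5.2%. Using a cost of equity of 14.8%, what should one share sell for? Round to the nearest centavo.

R$87.26

Two-stage DDM. Project D₁…D_3 at 0.2262, terminal growth 0.052, discount at r = 0.148.
D_1 = 6.3762
D_2 = 7.8185
D_3 = 9.5871
Terminal value at t=3: TV = D_4/(r−g) = 10.0856/(0.148−0.052) = 105.0586
P₀ = 6.3762/(1+0.148)^1 + 7.8185/(1+0.148)^2 + 9.5871/(1+0.148)^3 + 105.0586/(1+0.148)^3 = 87.2629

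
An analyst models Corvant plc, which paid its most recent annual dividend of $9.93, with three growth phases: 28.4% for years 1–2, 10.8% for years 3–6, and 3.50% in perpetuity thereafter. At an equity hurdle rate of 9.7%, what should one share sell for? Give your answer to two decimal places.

$317.37

Three-stage DDM. Project D₁…D_6; terminal Gordon value at t=6 with g = 0.035; discount at r = 0.097.
D_1 = 12.7501
D_2 = 16.3712
D_3 = 18.1392
D_4 = 20.0983
D_5 = 22.2689
D_6 = 24.6739
TV_6 = 25.5375/(0.097−0.035) = 411.8955
P₀ = Σ Dₜ/(1+r)ᵗ + TV_6/(1+r)^6 = 317.3659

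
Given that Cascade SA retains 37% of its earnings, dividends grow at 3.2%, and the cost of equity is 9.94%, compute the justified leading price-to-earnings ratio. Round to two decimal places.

9.35

Payout ratio b = 1 − 0.37 = 0.63.
Justified leading P/E = b/(r−g) = 0.63/(0.0994−0.032) = 9.3472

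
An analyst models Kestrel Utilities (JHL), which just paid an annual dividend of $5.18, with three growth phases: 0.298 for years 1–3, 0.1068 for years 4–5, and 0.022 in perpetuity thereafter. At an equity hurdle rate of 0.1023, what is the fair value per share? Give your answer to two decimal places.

$147.28

Three-stage DDM. Project D₁…D_5; terminal Gordon value at t=5 with g = 0.022; discount at r = 0.1023.
D_1 = 6.7236
D_2 = 8.7273
D_3 = 11.3280
D_4 = 12.5378
D_5 = 13.8769
TV_5 = 14.1822/(0.1023−0.022) = 176.6150
P₀ = Σ Dₜ/(1+r)ᵗ + TV_5/(1+r)^5 = 147.2838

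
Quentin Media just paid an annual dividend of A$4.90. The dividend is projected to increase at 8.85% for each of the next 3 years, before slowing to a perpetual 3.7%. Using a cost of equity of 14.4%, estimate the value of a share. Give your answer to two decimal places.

A$54.23

Two-stage DDM. Project D₁…D_3 at 0.0885, terminal growth 0.037, discount at r = 0.144.
D_1 = 5.3337
D_2 = 5.8057
D_3 = 6.3195
Terminal value at t=3: TV = D_4/(r−g) = 6.5533/(0.144−0.037) = 61.2458
P₀ = 5.3337/(1+0.144)^1 + 5.8057/(1+0.144)^2 + 6.3195/(1+0.144)^3 + 61.2458/(1+0.144)^3 = 54.2263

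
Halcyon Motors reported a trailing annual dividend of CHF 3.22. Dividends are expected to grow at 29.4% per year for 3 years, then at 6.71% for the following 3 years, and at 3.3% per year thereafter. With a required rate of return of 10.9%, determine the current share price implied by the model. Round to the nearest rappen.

Three-stage DDM. Project D₁…D_6; terminal Gordon value at t=6 with g = 0.033; discount at r = 0.109.
D_1 = 4.1667
D_2 = 5.3917
D_3 = 6.9768
D_4 = 7.4450
D_5 = 7.9445
D_6 = 8.4776
TV_6 = 8.7574/(0.109−0.033) = 115.2287
P₀ = Σ Dₜ/(1+r)ᵗ + TV_6/(1+r)^6 = 89.4113

CHF 89.41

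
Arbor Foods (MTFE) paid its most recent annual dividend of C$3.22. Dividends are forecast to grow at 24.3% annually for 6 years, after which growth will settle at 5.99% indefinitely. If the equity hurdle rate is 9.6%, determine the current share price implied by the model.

C$231.89

Two-stage DDM. Project D₁…D_6 at 0.243, terminal growth 0.0599, discount at r = 0.096.
D_1 = 4.0025
D_2 = 4.9751
D_3 = 6.1840
D_4 = 7.6867
D_5 = 9.5546
D_6 = 11.8763
Terminal value at t=6: TV = D_7/(r−g) = 12.5877/(0.096−0.0599) = 348.6907
P₀ = 4.0025/(1+0.096)^1 + 4.9751/(1+0.096)^2 + 6.1840/(1+0.096)^3 + 7.6867/(1+0.096)^4 + 9.5546/(1+0.096)^5 + 11.8763/(1+0.096)^6 + 348.6907/(1+0.096)^6 = 231.8881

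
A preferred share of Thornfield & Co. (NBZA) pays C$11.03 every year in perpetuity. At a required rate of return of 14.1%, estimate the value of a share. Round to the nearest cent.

C$78.23

Zero-growth DDM (perpetuity): P₀ = D/r = 11.03 / 0.141 = 78.2270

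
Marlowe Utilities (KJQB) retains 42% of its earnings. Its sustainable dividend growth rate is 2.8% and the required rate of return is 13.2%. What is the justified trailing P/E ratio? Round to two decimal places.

Payout ratio b = 1 − 0.42 = 0.58.
Justified trailing P/E = b(1+g)/(r−g) = 0.58×(1+0.028)/(0.132−0.028) = 5.7331

5.73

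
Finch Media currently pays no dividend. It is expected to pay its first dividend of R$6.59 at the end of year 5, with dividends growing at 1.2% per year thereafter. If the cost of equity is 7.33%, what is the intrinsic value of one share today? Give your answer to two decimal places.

R$81.01

Deferred-dividend DDM. At t=4 the remaining stream is a growing perpetuity with first payment D_5 = 6.59.
V_4 = D_5/(r−g) = 6.59/(0.0733−0.012) = 107.5041
P₀ = V_4/(1+r)^4 = 107.5041/(1+0.0733)^4 = 81.0103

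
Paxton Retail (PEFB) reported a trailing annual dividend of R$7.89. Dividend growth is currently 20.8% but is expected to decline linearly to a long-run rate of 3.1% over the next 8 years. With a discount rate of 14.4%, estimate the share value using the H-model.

R$121.42

H-model: P₀ = D₀[(1+g_L) + H(g_S−g_L)]/(r−g_L), with H = 8/2 = 4.
P₀ = 7.89 × [(1+0.031) + 4×(0.208−0.031)] / (0.144−0.031)
   = 7.89 × 1.7390 / 0.113 = 121.4222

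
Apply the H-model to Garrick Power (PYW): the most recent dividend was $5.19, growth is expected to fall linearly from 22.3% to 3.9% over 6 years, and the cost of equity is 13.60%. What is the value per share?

$85.13

H-model: P₀ = D₀[(1+g_L) + H(g_S−g_L)]/(r−g_L), with H = 6/2 = 3.
P₀ = 5.19 × [(1+0.039) + 3×(0.223−0.039)] / (0.136−0.039)
   = 5.19 × 1.5910 / 0.097 = 85.1267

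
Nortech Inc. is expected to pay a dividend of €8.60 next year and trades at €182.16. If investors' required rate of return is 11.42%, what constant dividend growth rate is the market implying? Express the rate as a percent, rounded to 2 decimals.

6.70%

From P₀ = D₁/(r − g), the implied growth is g = r − D₁/P₀.
g = 0.1142 − 8.60/182.16 = 0.1142 − 0.04721 = 0.06699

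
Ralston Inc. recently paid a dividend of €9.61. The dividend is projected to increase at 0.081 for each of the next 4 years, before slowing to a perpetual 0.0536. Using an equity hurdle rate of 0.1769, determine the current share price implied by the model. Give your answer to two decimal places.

Two-stage DDM. Project D₁…D_4 at 0.081, terminal growth 0.0536, discount at r = 0.1769.
D_1 = 10.3884
D_2 = 11.2299
D_3 = 12.1395
D_4 = 13.1228
Terminal value at t=4: TV = D_5/(r−g) = 13.8262/(0.1769−0.0536) = 112.1344
P₀ = 10.3884/(1+0.1769)^1 + 11.2299/(1+0.1769)^2 + 12.1395/(1+0.1769)^3 + 13.1228/(1+0.1769)^4 + 112.1344/(1+0.1769)^4 = 89.6713

€89.67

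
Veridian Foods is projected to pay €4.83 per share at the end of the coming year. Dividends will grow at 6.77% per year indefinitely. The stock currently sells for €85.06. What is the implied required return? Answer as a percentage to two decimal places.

12.45%

Rearranging the constant-growth DDM: r = D₁/P₀ + g.
r = 4.8300 / 85.06 + 0.0677 = 0.05678 + 0.0677 = 0.12448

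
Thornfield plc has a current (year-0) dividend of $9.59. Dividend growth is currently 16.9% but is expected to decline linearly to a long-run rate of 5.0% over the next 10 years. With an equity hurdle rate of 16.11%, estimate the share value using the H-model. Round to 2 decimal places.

$141.99

H-model: P₀ = D₀[(1+g_L) + H(g_S−g_L)]/(r−g_L), with H = 10/2 = 5.
P₀ = 9.59 × [(1+0.05) + 5×(0.169−0.05)] / (0.1611−0.05)
   = 9.59 × 1.6450 / 0.1111 = 141.9941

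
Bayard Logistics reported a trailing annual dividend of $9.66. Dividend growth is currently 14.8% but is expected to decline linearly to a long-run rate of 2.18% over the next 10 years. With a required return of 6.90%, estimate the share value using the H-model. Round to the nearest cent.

$338.26

H-model: P₀ = D₀[(1+g_L) + H(g_S−g_L)]/(r−g_L), with H = 10/2 = 5.
P₀ = 9.66 × [(1+0.0218) + 5×(0.148−0.0218)] / (0.069−0.0218)
   = 9.66 × 1.6528 / 0.0472 = 338.2637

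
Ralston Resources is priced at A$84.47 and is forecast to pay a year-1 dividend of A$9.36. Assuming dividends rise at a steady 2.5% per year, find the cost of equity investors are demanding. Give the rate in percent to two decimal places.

13.58%

Rearranging the constant-growth DDM: r = D₁/P₀ + g.
r = 9.3600 / 84.47 + 0.025 = 0.11081 + 0.025 = 0.13581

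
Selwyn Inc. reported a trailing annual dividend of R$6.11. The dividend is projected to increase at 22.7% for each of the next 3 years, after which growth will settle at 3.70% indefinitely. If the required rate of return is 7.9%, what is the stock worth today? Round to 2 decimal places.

Two-stage DDM. Project D₁…D_3 at 0.227, terminal growth 0.037, discount at r = 0.079.
D_1 = 7.4970
D_2 = 9.1988
D_3 = 11.2869
Terminal value at t=3: TV = D_4/(r−g) = 11.7045/(0.079−0.037) = 278.6791
P₀ = 7.4970/(1+0.079)^1 + 9.1988/(1+0.079)^2 + 11.2869/(1+0.079)^3 + 278.6791/(1+0.079)^3 = 245.6741

R$245.67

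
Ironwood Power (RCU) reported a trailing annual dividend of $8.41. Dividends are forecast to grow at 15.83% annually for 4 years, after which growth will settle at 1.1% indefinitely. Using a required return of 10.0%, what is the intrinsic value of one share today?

$155.79

Two-stage DDM. Project D₁…D_4 at 0.1583, terminal growth 0.011, discount at r = 0.1.
D_1 = 9.7413
D_2 = 11.2834
D_3 = 13.0695
D_4 = 15.1384
Terminal value at t=4: TV = D_5/(r−g) = 15.3049/(0.1−0.011) = 171.9655
P₀ = 9.7413/(1+0.1)^1 + 11.2834/(1+0.1)^2 + 13.0695/(1+0.1)^3 + 15.1384/(1+0.1)^4 + 171.9655/(1+0.1)^4 = 155.7946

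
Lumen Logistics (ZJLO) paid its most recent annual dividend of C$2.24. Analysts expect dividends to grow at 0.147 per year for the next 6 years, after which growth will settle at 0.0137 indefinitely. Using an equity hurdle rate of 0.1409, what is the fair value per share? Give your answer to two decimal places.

C$32.13

Two-stage DDM. Project D₁…D_6 at 0.147, terminal growth 0.0137, discount at r = 0.1409.
D_1 = 2.5693
D_2 = 2.9470
D_3 = 3.3802
D_4 = 3.8771
D_5 = 4.4470
D_6 = 5.1007
Terminal value at t=6: TV = D_7/(r−g) = 5.1706/(0.1409−0.0137) = 40.6491
P₀ = 2.5693/(1+0.1409)^1 + 2.9470/(1+0.1409)^2 + 3.3802/(1+0.1409)^3 + 3.8771/(1+0.1409)^4 + 4.4470/(1+0.1409)^5 + 5.1007/(1+0.1409)^6 + 40.6491/(1+0.1409)^6 = 32.1255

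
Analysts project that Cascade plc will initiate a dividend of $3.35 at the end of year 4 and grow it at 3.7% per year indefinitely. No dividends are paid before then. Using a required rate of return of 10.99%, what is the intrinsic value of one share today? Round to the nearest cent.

Deferred-dividend DDM. At t=3 the remaining stream is a growing perpetuity with first payment D_4 = 3.35.
V_3 = D_4/(r−g) = 3.35/(0.1099−0.037) = 45.9534
P₀ = V_3/(1+r)^3 = 45.9534/(1+0.1099)^3 = 33.6098

$33.61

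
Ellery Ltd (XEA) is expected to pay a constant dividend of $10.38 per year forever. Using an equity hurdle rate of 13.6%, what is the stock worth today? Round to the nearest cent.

Zero-growth DDM (perpetuity): P₀ = D/r = 10.38 / 0.136 = 76.3235

$76.32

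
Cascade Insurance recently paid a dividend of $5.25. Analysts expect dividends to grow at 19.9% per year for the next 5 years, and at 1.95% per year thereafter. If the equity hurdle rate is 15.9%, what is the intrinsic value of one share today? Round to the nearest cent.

Two-stage DDM. Project D₁…D_5 at 0.199, terminal growth 0.0195, discount at r = 0.159.
D_1 = 6.2948
D_2 = 7.5474
D_3 = 9.0493
D_4 = 10.8502
D_5 = 13.0093
Terminal value at t=5: TV = D_6/(r−g) = 13.2630/(0.159−0.0195) = 95.0754
P₀ = 6.2948/(1+0.159)^1 + 7.5474/(1+0.159)^2 + 9.0493/(1+0.159)^3 + 10.8502/(1+0.159)^4 + 13.0093/(1+0.159)^5 + 95.0754/(1+0.159)^5 = 74.5585

$74.56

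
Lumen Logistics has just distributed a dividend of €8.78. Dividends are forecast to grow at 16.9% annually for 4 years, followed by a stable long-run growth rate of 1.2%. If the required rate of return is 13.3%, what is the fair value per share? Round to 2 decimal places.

€121.22

Two-stage DDM. Project D₁…D_4 at 0.169, terminal growth 0.012, discount at r = 0.133.
D_1 = 10.2638
D_2 = 11.9984
D_3 = 14.0261
D_4 = 16.3966
Terminal value at t=4: TV = D_5/(r−g) = 16.5933/(0.133−0.012) = 137.1348
P₀ = 10.2638/(1+0.133)^1 + 11.9984/(1+0.133)^2 + 14.0261/(1+0.133)^3 + 16.3966/(1+0.133)^4 + 137.1348/(1+0.133)^4 = 121.2199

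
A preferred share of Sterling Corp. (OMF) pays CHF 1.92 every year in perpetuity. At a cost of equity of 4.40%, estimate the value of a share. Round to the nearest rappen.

Zero-growth DDM (perpetuity): P₀ = D/r = 1.92 / 0.044 = 43.6364

CHF 43.64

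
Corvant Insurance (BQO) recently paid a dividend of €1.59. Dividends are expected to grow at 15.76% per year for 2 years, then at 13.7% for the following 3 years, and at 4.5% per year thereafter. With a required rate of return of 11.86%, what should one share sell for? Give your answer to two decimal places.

Three-stage DDM. Project D₁…D_5; terminal Gordon value at t=5 with g = 0.045; discount at r = 0.1186.
D_1 = 1.8406
D_2 = 2.1307
D_3 = 2.4226
D_4 = 2.7545
D_5 = 3.1318
TV_5 = 3.2727/(0.1186−0.045) = 44.4666
P₀ = Σ Dₜ/(1+r)ᵗ + TV_5/(1+r)^5 = 34.0164

€34.02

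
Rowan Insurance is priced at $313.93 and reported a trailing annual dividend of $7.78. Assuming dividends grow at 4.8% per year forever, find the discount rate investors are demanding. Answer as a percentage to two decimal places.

7.40%

Rearranging the constant-growth DDM: r = D₁/P₀ + g.
D₁ = 7.78 × (1 + 0.048) = 8.1534.
r = 8.1534 / 313.93 + 0.048 = 0.02597 + 0.048 = 0.07397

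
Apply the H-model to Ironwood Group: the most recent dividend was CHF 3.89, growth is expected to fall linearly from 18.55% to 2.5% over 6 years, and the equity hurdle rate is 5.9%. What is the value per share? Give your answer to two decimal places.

CHF 172.36

H-model: P₀ = D₀[(1+g_L) + H(g_S−g_L)]/(r−g_L), with H = 6/2 = 3.
P₀ = 3.89 × [(1+0.025) + 3×(0.1855−0.025)] / (0.059−0.025)
   = 3.89 × 1.5065 / 0.034 = 172.3613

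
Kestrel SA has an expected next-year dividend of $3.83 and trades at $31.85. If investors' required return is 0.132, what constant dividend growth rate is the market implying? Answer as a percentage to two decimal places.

1.17%

From P₀ = D₁/(r − g), the implied growth is g = r − D₁/P₀.
g = 0.132 − 3.83/31.85 = 0.132 − 0.12025 = 0.01175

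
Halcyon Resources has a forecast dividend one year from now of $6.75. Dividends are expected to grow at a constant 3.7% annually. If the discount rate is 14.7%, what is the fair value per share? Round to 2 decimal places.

Gordon growth model: P₀ = D₁/(r − g), with D₁ = 6.75 given directly.
P₀ = 6.7500 / (0.147 − 0.037) = 6.7500 / 0.11 = 61.3636

$61.36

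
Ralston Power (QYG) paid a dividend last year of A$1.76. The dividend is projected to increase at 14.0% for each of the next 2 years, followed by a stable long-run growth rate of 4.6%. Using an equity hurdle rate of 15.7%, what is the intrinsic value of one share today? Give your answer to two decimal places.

A$19.54

Two-stage DDM. Project D₁…D_2 at 0.14, terminal growth 0.046, discount at r = 0.157.
D_1 = 2.0064
D_2 = 2.2873
Terminal value at t=2: TV = D_3/(r−g) = 2.3925/(0.157−0.046) = 21.5542
P₀ = 2.0064/(1+0.157)^1 + 2.2873/(1+0.157)^2 + 21.5542/(1+0.157)^2 = 19.5442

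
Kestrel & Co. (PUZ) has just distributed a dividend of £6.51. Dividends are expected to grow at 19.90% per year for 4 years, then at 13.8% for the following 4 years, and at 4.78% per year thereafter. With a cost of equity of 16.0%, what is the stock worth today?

£120.92

Three-stage DDM. Project D₁…D_8; terminal Gordon value at t=8 with g = 0.0478; discount at r = 0.16.
D_1 = 7.8055
D_2 = 9.3588
D_3 = 11.2212
D_4 = 13.4542
D_5 = 15.3109
D_6 = 17.4238
D_7 = 19.8283
D_8 = 22.5646
TV_8 = 23.6431/(0.16−0.0478) = 210.7232
P₀ = Σ Dₜ/(1+r)ᵗ + TV_8/(1+r)^8 = 120.9192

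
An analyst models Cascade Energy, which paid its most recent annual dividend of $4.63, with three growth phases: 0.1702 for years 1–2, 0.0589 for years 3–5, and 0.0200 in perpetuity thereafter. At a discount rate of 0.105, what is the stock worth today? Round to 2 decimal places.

Three-stage DDM. Project D₁…D_5; terminal Gordon value at t=5 with g = 0.02; discount at r = 0.105.
D_1 = 5.4180
D_2 = 6.3402
D_3 = 6.7136
D_4 = 7.1090
D_5 = 7.5278
TV_5 = 7.6783/(0.105−0.02) = 90.3332
P₀ = Σ Dₜ/(1+r)ᵗ + TV_5/(1+r)^5 = 79.2414

$79.24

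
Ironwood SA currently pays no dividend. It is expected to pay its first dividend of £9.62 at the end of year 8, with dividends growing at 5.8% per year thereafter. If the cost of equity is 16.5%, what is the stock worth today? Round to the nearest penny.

£30.87

Deferred-dividend DDM. At t=7 the remaining stream is a growing perpetuity with first payment D_8 = 9.62.
V_7 = D_8/(r−g) = 9.62/(0.165−0.058) = 89.9065
P₀ = V_7/(1+r)^7 = 89.9065/(1+0.165)^7 = 30.8681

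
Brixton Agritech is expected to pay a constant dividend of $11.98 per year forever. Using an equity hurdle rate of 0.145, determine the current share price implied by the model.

Zero-growth DDM (perpetuity): P₀ = D/r = 11.98 / 0.145 = 82.6207

$82.62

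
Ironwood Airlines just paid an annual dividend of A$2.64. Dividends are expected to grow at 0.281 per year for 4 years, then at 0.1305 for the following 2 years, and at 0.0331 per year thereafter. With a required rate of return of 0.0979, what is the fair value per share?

Three-stage DDM. Project D₁…D_6; terminal Gordon value at t=6 with g = 0.0331; discount at r = 0.0979.
D_1 = 3.3818
D_2 = 4.3321
D_3 = 5.5495
D_4 = 7.1089
D_5 = 8.0366
D_6 = 9.0853
TV_6 = 9.3861/(0.0979−0.0331) = 144.8468
P₀ = Σ Dₜ/(1+r)ᵗ + TV_6/(1+r)^6 = 108.6910

A$108.69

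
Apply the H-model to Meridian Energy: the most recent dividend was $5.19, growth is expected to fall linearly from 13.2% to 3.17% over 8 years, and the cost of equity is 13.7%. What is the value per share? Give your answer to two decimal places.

H-model: P₀ = D₀[(1+g_L) + H(g_S−g_L)]/(r−g_L), with H = 8/2 = 4.
P₀ = 5.19 × [(1+0.0317) + 4×(0.132−0.0317)] / (0.137−0.0317)
   = 5.19 × 1.4329 / 0.1053 = 70.6244

$70.62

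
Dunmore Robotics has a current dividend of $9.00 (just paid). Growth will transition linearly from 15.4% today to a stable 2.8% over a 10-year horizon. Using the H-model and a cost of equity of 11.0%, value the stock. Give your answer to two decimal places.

H-model: P₀ = D₀[(1+g_L) + H(g_S−g_L)]/(r−g_L), with H = 10/2 = 5.
P₀ = 9.00 × [(1+0.028) + 5×(0.154−0.028)] / (0.11−0.028)
   = 9.00 × 1.6580 / 0.082 = 181.9756

$181.98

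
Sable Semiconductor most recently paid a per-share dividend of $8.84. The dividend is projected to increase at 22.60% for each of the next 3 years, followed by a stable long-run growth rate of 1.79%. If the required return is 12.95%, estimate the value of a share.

Two-stage DDM. Project D₁…D_3 at 0.226, terminal growth 0.0179, discount at r = 0.1295.
D_1 = 10.8378
D_2 = 13.2872
D_3 = 16.2901
Terminal value at t=3: TV = D_4/(r−g) = 16.5817/(0.1295−0.0179) = 148.5815
P₀ = 10.8378/(1+0.1295)^1 + 13.2872/(1+0.1295)^2 + 16.2901/(1+0.1295)^3 + 148.5815/(1+0.1295)^3 = 134.4264

$134.43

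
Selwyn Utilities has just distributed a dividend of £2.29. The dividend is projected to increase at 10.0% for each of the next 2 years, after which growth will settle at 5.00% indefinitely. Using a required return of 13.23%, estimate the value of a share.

Two-stage DDM. Project D₁…D_2 at 0.1, terminal growth 0.05, discount at r = 0.1323.
D_1 = 2.5190
D_2 = 2.7709
Terminal value at t=2: TV = D_3/(r−g) = 2.9094/(0.1323−0.05) = 35.3517
P₀ = 2.5190/(1+0.1323)^1 + 2.7709/(1+0.1323)^2 + 35.3517/(1+0.1323)^2 = 31.9591

£31.96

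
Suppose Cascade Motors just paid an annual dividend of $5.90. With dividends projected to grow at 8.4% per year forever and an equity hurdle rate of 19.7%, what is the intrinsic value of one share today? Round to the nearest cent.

$56.60

Gordon growth model: P₀ = D₁/(r − g). D₁ = 5.90 × (1 + 0.084) = 6.3956.
P₀ = 6.3956 / (0.197 − 0.084) = 6.3956 / 0.113 = 56.5982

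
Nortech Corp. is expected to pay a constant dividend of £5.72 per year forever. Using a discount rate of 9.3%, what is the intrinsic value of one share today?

£61.51

Zero-growth DDM (perpetuity): P₀ = D/r = 5.72 / 0.093 = 61.5054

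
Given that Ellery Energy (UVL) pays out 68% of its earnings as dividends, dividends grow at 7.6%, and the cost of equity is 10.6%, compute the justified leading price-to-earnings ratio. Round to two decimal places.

Justified leading P/E = b/(r−g) = 0.68/(0.106−0.076) = 22.6667

22.67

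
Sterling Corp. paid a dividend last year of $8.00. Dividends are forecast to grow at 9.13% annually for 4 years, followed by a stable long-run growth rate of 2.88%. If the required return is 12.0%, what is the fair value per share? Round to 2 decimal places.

Two-stage DDM. Project D₁…D_4 at 0.0913, terminal growth 0.0288, discount at r = 0.12.
D_1 = 8.7304
D_2 = 9.5275
D_3 = 10.3973
D_4 = 11.3466
Terminal value at t=4: TV = D_5/(r−g) = 11.6734/(0.12−0.0288) = 127.9979
P₀ = 8.7304/(1+0.12)^1 + 9.5275/(1+0.12)^2 + 10.3973/(1+0.12)^3 + 11.3466/(1+0.12)^4 + 127.9979/(1+0.12)^4 = 111.3468

$111.35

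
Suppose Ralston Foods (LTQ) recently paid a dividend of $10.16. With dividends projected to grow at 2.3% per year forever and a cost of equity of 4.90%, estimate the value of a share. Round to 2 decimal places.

$399.76

Gordon growth model: P₀ = D₁/(r − g). D₁ = 10.16 × (1 + 0.023) = 10.3937.
P₀ = 10.3937 / (0.049 − 0.023) = 10.3937 / 0.026 = 399.7569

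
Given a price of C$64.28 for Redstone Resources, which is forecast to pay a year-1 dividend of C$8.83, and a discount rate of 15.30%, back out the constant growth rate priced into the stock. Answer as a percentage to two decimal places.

1.56%

From P₀ = D₁/(r − g), the implied growth is g = r − D₁/P₀.
g = 0.153 − 8.83/64.28 = 0.153 − 0.13737 = 0.01563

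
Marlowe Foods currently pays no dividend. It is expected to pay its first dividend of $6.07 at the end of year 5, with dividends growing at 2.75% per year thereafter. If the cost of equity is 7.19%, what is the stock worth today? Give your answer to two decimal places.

Deferred-dividend DDM. At t=4 the remaining stream is a growing perpetuity with first payment D_5 = 6.07.
V_4 = D_5/(r−g) = 6.07/(0.0719−0.0275) = 136.7117
P₀ = V_4/(1+r)^4 = 136.7117/(1+0.0719)^4 = 103.5592

$103.56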